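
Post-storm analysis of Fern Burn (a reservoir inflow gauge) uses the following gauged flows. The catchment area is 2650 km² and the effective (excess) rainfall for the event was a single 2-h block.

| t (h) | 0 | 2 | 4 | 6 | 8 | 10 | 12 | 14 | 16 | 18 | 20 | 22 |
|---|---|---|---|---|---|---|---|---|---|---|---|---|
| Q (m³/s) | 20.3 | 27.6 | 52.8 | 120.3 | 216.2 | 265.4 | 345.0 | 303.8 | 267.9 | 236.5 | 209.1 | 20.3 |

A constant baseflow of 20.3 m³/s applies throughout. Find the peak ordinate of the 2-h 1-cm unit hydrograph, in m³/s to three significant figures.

U_p ≈ 649 m³/s

Direct runoff: 0.0, 7.3, 32.5, 100.0, 195.9, 245.1, 324.7, 283.5, 247.6, 216.2, 188.8, 0.0 m³/s; ΣQ_DR = 1842 m³/s, peak = 324.7 m³/s.
Runoff depth d = ΣQ_DR·Δt / A = 1842 × 7200 / (2650 km²) = 5.004 mm.
The 1-cm UH is the DRH scaled by (10 mm)/d, so U_p = 324.7 × 10/5.004 = 649 m³/s.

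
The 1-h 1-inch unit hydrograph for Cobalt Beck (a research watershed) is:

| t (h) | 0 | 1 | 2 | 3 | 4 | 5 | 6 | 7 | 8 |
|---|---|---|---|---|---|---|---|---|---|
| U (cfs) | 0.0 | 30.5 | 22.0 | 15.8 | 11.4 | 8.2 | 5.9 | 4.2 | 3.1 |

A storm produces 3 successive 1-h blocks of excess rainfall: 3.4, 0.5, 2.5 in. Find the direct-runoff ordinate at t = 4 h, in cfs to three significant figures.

Q ≈ 102 cfs

By discrete convolution, Q_j = Σ (P_i / 1 in) · U_{j−i}.
At t = 4 h (j=4): Q = (3.4/1)·11.4 + (0.5/1)·15.8 + (2.5/1)·22.0 = 102 cfs.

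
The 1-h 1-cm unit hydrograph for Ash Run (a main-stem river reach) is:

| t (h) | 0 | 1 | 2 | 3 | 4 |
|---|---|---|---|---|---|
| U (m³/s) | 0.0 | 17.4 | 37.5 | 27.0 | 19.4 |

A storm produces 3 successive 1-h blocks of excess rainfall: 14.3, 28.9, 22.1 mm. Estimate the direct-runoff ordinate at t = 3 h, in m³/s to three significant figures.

By discrete convolution, Q_j = Σ (P_i / 10 mm) · U_{j−i}.
At t = 3 h (j=3): Q = (14.3/10)·27.0 + (28.9/10)·37.5 + (22.1/10)·17.4 = 185 m³/s.

Q ≈ 185 m³/s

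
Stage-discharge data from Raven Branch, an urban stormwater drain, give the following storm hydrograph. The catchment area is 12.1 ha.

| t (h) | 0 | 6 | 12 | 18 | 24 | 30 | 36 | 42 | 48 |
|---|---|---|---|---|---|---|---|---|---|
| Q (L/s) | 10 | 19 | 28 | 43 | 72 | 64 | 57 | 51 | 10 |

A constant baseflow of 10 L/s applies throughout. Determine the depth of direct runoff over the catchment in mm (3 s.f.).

d ≈ 47.1 mm

Direct runoff: 0.0, 9.0, 18.0, 33.0, 62.0, 54.0, 47.0, 41.0, 0.0 L/s; ΣQ_DR = 264.0 L/s.
V = ΣQ_DR · Δt = 264.0 × 21600 s = 5.702 × 10^6 L.
Over A = 12.1 ha, depth = V / A = 47.1 mm.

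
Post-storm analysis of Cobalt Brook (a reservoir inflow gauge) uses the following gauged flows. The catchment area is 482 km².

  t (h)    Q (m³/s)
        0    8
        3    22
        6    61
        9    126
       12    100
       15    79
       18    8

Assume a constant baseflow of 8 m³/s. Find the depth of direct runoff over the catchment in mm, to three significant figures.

d ≈ 7.80 mm

Direct runoff: 0.0, 14.0, 53.0, 118.0, 92.0, 71.0, 0.0 m³/s; ΣQ_DR = 348.0 m³/s.
V = ΣQ_DR · Δt = 348.0 × 10800 s = 3.758 × 10^6 m³.
Over A = 482 km², depth = V / A = 7.80 mm.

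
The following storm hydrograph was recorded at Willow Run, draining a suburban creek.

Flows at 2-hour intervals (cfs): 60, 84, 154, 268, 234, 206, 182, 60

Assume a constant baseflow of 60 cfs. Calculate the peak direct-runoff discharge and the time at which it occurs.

Q_p = 208.0 cfs at t = 6 h

Subtracting baseflow gives direct-runoff ordinates: 0.0, 24.0, 94.0, 208.0, 174.0, 146.0, 122.0, 0.0 cfs.
The maximum is 208.0 cfs, occurring at the reading for t = 6 h.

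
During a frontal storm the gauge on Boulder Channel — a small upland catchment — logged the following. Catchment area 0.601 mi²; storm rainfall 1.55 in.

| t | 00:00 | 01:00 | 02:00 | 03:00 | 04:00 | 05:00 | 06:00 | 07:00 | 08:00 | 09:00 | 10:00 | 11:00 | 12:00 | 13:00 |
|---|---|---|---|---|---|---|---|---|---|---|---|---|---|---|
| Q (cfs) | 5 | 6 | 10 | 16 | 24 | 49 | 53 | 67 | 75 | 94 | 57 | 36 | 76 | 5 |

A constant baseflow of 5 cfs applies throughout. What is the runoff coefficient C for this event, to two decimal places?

C ≈ 0.84

ΣQ_DR = 503.0 cfs; V = ΣQ_DR·Δt = 1.811 × 10^6 ft³.
Runoff depth d = V / A = 1.297 in.
C = d / P = 1.297 / 1.55 = 0.84.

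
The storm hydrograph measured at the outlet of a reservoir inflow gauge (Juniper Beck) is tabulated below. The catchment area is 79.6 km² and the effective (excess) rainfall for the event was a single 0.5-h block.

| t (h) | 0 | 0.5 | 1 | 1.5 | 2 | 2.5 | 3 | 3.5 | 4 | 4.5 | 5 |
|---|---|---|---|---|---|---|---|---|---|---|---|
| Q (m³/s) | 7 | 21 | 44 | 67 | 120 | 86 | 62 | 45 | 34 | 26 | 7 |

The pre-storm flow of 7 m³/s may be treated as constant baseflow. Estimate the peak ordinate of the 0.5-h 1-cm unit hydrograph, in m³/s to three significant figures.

Direct runoff: 0.0, 14.0, 37.0, 60.0, 113.0, 79.0, 55.0, 38.0, 27.0, 19.0, 0.0 m³/s; ΣQ_DR = 442.0 m³/s, peak = 113.0 m³/s.
Runoff depth d = ΣQ_DR·Δt / A = 442.0 × 1800 / (79.6 km²) = 9.995 mm.
The 1-cm UH is the DRH scaled by (10 mm)/d, so U_p = 113.0 × 10/9.995 = 113 m³/s.

U_p ≈ 113 m³/s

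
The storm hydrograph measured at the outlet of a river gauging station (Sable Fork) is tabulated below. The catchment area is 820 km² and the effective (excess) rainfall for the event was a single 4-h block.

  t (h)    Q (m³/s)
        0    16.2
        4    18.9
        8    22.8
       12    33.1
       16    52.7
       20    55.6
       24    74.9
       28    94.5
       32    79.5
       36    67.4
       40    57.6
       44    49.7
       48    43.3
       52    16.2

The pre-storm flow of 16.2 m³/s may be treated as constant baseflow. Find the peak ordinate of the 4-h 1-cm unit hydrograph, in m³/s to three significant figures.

U_p ≈ 97.9 m³/s

Direct runoff: 0.0, 2.7, 6.6, 16.9, 36.5, 39.4, 58.7, 78.3, 63.3, 51.2, 41.4, 33.5, 27.1, 0.0 m³/s; ΣQ_DR = 455.6 m³/s, peak = 78.3 m³/s.
Runoff depth d = ΣQ_DR·Δt / A = 455.6 × 14400 / (820 km²) = 8.001 mm.
The 1-cm UH is the DRH scaled by (10 mm)/d, so U_p = 78.3 × 10/8.001 = 97.9 m³/s.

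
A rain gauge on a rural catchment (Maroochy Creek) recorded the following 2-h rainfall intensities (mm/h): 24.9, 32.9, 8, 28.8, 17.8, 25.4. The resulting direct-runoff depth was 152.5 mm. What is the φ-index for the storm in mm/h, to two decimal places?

φ ≈ 10.71 mm/h

Only the 5 blocks with intensity above φ contribute runoff: 24.9, 32.9, 28.8, 17.8, 25.4 mm/h.
Σ(I−φ)·Δt = d  ⇒  (24.9+32.9+28.8+17.8+25.4 − 5φ)·2 = 152.5
φ = (129.8 − 152.5/2) / 5 = 10.71 mm/h.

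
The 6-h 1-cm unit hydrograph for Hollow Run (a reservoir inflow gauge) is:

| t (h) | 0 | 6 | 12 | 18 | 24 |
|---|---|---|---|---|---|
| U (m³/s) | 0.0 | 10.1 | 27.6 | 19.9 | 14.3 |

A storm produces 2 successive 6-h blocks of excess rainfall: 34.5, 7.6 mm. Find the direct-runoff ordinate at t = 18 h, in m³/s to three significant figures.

By discrete convolution, Q_j = Σ (P_i / 10 mm) · U_{j−i}.
At t = 18 h (j=3): Q = (34.5/10)·19.9 + (7.6/10)·27.6 = 89.6 m³/s.

Q ≈ 89.6 m³/s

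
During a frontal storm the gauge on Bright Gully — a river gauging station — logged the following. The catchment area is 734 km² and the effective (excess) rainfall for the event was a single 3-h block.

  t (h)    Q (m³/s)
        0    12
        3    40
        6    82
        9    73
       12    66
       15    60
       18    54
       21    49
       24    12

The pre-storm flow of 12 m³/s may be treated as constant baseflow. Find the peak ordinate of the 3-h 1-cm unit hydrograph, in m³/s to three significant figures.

Direct runoff: 0.0, 28.0, 70.0, 61.0, 54.0, 48.0, 42.0, 37.0, 0.0 m³/s; ΣQ_DR = 340.0 m³/s, peak = 70.0 m³/s.
Runoff depth d = ΣQ_DR·Δt / A = 340.0 × 10800 / (734 km²) = 5.003 mm.
The 1-cm UH is the DRH scaled by (10 mm)/d, so U_p = 70.0 × 10/5.003 = 140 m³/s.

U_p ≈ 140 m³/s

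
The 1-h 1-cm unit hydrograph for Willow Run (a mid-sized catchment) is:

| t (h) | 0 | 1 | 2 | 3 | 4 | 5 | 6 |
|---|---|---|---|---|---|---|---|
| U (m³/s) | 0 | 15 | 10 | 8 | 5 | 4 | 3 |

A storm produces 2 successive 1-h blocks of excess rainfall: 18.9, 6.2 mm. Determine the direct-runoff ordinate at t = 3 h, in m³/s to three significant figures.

By discrete convolution, Q_j = Σ (P_i / 10 mm) · U_{j−i}.
At t = 3 h (j=3): Q = (18.9/10)·8 + (6.2/10)·10 = 21.3 m³/s.

Q ≈ 21.3 m³/s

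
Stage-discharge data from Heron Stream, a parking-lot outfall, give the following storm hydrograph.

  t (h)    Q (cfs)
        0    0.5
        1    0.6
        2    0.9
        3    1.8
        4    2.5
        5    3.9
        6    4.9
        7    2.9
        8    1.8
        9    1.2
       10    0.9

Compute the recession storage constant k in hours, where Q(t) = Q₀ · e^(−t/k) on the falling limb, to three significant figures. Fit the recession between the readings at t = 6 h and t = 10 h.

k ≈ 2.36 h

On the falling limb, Q drops from 4.9 to 0.9 cfs between t = 6 h and t = 10 h (Δt = 4 h).
k = −Δt / ln(Q₂/Q₁) = −4 / ln(0.9/4.9) = 2.36 h.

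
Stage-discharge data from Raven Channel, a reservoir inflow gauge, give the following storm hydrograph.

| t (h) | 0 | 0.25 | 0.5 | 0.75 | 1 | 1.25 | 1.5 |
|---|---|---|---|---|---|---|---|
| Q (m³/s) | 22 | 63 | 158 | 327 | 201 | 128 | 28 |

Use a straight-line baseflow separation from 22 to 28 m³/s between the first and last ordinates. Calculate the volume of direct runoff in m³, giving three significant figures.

Direct-runoff ordinates (Q − Q_b): 0.00, 40.00, 134.00, 302.00, 175.00, 101.00, 0.00 m³/s.
ΣQ_DR = 752.0 m³/s.
With Δt = 0.25 h = 900 s, V = ΣQ_DR · Δt = 752.0 × 900 = 6.77 × 10^5 m³.

V ≈ 6.77 × 10^5 m³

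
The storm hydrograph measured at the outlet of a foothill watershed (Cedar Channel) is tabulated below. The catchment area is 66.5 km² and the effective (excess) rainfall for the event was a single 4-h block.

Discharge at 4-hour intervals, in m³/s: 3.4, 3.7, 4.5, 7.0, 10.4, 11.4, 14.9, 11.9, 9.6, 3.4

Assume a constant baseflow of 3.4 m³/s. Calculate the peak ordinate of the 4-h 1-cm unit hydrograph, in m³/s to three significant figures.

U_p ≈ 11.5 m³/s

Direct runoff: 0.0, 0.3, 1.1, 3.6, 7.0, 8.0, 11.5, 8.5, 6.2, 0.0 m³/s; ΣQ_DR = 46.20 m³/s, peak = 11.5 m³/s.
Runoff depth d = ΣQ_DR·Δt / A = 46.20 × 14400 / (66.5 km²) = 10.00 mm.
The 1-cm UH is the DRH scaled by (10 mm)/d, so U_p = 11.5 × 10/10.00 = 11.5 m³/s.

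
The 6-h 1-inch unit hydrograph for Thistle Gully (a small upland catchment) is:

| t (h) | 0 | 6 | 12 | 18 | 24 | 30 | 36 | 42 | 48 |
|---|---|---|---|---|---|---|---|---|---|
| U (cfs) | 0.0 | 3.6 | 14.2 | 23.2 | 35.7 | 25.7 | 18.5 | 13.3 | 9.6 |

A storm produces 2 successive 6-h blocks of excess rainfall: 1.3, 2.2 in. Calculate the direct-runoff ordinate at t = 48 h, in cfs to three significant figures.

By discrete convolution, Q_j = Σ (P_i / 1 in) · U_{j−i}.
At t = 48 h (j=8): Q = (1.3/1)·9.6 + (2.2/1)·13.3 = 41.7 cfs.

Q ≈ 41.7 cfs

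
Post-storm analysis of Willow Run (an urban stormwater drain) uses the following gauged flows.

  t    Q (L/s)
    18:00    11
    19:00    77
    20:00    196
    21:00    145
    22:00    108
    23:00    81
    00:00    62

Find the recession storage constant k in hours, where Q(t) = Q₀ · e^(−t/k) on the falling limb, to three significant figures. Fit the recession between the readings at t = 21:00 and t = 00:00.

k ≈ 3.53 h

On the falling limb, Q drops from 145 to 62 L/s between t = 21:00 and t = 00:00 (Δt = 3 h).
k = −Δt / ln(Q₂/Q₁) = −3 / ln(62/145) = 3.53 h.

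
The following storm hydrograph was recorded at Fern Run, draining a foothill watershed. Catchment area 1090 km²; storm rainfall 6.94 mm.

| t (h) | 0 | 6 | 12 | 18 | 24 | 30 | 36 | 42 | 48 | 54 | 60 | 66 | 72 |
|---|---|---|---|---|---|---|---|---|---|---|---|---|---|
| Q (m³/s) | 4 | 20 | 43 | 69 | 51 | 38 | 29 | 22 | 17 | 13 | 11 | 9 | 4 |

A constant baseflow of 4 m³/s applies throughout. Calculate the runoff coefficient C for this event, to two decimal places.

ΣQ_DR = 278.0 m³/s; V = ΣQ_DR·Δt = 6.005 × 10^6 m³.
Runoff depth d = V / A = 5.509 mm.
C = d / P = 5.509 / 6.94 = 0.79.

C ≈ 0.79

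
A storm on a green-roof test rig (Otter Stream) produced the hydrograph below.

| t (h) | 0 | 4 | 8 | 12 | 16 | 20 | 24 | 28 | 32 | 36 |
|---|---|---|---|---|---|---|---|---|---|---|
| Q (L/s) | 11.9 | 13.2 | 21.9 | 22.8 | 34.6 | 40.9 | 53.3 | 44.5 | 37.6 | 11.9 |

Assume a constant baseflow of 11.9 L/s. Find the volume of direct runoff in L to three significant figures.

V ≈ 2.50 × 10^6 L

Direct-runoff ordinates (Q − Q_b): 0.0, 1.3, 10.0, 10.9, 22.7, 29.0, 41.4, 32.6, 25.7, 0.0 L/s.
ΣQ_DR = 173.6 L/s.
With Δt = 4 h = 14400 s, V = ΣQ_DR · Δt = 173.6 × 14400 = 2.50 × 10^6 L.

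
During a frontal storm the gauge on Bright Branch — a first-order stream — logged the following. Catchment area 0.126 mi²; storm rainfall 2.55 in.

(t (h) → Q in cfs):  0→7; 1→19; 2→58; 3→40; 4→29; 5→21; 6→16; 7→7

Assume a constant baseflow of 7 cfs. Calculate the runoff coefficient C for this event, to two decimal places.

C ≈ 0.68

ΣQ_DR = 141.0 cfs; V = ΣQ_DR·Δt = 5.076 × 10^5 ft³.
Runoff depth d = V / A = 1.734 in.
C = d / P = 1.734 / 2.55 = 0.68.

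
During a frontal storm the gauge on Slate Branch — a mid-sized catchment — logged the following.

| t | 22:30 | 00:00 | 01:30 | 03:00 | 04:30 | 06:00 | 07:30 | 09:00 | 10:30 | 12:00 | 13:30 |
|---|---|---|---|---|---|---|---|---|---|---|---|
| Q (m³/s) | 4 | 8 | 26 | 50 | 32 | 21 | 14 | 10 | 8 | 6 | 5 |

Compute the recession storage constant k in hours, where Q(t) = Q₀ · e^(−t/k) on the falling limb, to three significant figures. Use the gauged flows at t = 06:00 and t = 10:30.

On the falling limb, Q drops from 21 to 8 m³/s between t = 06:00 and t = 10:30 (Δt = 4.5 h).
k = −Δt / ln(Q₂/Q₁) = −4.5 / ln(8/21) = 4.66 h.

k ≈ 4.66 h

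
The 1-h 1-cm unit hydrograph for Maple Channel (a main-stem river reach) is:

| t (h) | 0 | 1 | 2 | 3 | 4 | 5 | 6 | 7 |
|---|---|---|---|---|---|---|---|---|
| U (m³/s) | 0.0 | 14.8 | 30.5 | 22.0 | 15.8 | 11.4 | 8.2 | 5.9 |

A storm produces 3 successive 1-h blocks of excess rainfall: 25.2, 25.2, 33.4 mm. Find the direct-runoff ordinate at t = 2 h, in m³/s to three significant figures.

By discrete convolution, Q_j = Σ (P_i / 10 mm) · U_{j−i}.
At t = 2 h (j=2): Q = (25.2/10)·30.5 + (25.2/10)·14.8 + (33.4/10)·0.0 = 114 m³/s.

Q ≈ 114 m³/s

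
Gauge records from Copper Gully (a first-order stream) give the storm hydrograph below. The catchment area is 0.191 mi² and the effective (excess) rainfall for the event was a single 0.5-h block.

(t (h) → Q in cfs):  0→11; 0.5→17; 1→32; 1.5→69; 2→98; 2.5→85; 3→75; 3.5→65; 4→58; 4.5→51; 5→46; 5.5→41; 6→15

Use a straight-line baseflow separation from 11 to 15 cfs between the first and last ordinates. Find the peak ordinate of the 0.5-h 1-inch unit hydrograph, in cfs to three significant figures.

Direct runoff: 0.00, 5.67, 20.33, 57.00, 85.67, 72.33, 62.00, 51.67, 44.33, 37.00, 31.67, 26.33, 0.00 cfs; ΣQ_DR = 494.0 cfs, peak = 85.67 cfs.
Runoff depth d = ΣQ_DR·Δt / A = 494.0 × 1800 / (0.191 mi²) = 2.004 in.
The 1-inch UH is the DRH scaled by (1 in)/d, so U_p = 85.67 × 1/2.004 = 42.7 cfs.

U_p ≈ 42.7 cfs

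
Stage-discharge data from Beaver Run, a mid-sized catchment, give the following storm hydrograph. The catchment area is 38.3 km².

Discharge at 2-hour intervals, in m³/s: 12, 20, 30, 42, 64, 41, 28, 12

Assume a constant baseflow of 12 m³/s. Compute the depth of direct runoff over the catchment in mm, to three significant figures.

d ≈ 28.8 mm

Direct runoff: 0.0, 8.0, 18.0, 30.0, 52.0, 29.0, 16.0, 0.0 m³/s; ΣQ_DR = 153.0 m³/s.
V = ΣQ_DR · Δt = 153.0 × 7200 s = 1.102 × 10^6 m³.
Over A = 38.3 km², depth = V / A = 28.8 mm.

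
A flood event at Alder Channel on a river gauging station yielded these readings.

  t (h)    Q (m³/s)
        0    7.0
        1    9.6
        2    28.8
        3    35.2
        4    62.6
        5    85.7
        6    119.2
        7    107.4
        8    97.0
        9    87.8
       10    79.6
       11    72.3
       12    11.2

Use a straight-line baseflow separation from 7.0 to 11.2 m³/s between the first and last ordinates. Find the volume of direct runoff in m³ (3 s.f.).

V ≈ 2.47 × 10^6 m³

Direct-runoff ordinates (Q − Q_b): 0.00, 2.25, 21.10, 27.15, 54.20, 76.95, 110.10, 97.95, 87.20, 77.65, 69.10, 61.45, 0.00 m³/s.
ΣQ_DR = 685.1 m³/s.
With Δt = 1 h = 3600 s, V = ΣQ_DR · Δt = 685.1 × 3600 = 2.47 × 10^6 m³.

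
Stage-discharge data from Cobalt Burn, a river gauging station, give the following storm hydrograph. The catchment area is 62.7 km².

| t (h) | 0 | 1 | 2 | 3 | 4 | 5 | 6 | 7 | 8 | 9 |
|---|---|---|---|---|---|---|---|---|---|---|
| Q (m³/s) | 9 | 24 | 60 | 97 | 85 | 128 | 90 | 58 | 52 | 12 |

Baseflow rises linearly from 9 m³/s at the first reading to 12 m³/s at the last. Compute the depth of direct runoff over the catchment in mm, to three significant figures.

Direct runoff: 0.00, 14.67, 50.33, 87.00, 74.67, 117.33, 79.00, 46.67, 40.33, 0.00 m³/s; ΣQ_DR = 510.0 m³/s.
V = ΣQ_DR · Δt = 510.0 × 3600 s = 1.836 × 10^6 m³.
Over A = 62.7 km², depth = V / A = 29.3 mm.

d ≈ 29.3 mm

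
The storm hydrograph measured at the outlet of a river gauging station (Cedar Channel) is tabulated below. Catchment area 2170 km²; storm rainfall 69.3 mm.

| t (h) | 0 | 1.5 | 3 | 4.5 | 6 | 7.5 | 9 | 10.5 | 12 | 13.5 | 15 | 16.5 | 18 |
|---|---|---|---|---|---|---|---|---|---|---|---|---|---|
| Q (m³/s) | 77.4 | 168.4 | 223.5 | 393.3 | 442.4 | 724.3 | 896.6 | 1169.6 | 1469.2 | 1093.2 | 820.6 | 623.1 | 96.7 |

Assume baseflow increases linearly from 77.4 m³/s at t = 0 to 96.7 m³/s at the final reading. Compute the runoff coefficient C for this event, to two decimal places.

ΣQ_DR = 7067 m³/s; V = ΣQ_DR·Δt = 3.816 × 10^7 m³.
Runoff depth d = V / A = 17.59 mm.
C = d / P = 17.59 / 69.3 = 0.25.

C ≈ 0.25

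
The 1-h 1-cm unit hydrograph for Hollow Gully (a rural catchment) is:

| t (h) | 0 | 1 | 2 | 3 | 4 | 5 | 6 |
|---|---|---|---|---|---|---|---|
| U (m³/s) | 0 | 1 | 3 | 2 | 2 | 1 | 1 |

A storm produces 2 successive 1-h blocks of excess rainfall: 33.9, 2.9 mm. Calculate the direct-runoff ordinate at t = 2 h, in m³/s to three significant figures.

By discrete convolution, Q_j = Σ (P_i / 10 mm) · U_{j−i}.
At t = 2 h (j=2): Q = (33.9/10)·3 + (2.9/10)·1 = 10.5 m³/s.

Q ≈ 10.5 m³/s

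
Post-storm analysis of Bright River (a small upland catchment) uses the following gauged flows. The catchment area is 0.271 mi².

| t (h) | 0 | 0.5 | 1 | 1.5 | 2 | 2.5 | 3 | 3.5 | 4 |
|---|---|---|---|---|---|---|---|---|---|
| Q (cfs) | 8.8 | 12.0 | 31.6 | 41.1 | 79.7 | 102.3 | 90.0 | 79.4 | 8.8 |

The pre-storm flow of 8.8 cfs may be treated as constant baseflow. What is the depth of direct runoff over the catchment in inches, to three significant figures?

Direct runoff: 0.0, 3.2, 22.8, 32.3, 70.9, 93.5, 81.2, 70.6, 0.0 cfs; ΣQ_DR = 374.5 cfs.
V = ΣQ_DR · Δt = 374.5 × 1800 s = 6.741 × 10^5 ft³.
Over A = 0.271 mi², depth = V / A = 1.07 in.

d ≈ 1.07 in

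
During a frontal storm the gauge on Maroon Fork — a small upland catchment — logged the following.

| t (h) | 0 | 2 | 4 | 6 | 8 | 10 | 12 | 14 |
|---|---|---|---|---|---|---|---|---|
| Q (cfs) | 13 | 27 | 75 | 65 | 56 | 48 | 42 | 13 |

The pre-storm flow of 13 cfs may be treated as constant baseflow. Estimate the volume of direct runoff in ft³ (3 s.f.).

Direct-runoff ordinates (Q − Q_b): 0.0, 14.0, 62.0, 52.0, 43.0, 35.0, 29.0, 0.0 cfs.
ΣQ_DR = 235.0 cfs.
With Δt = 2 h = 7200 s, V = ΣQ_DR · Δt = 235.0 × 7200 = 1.69 × 10^6 ft³.

V ≈ 1.69 × 10^6 ft³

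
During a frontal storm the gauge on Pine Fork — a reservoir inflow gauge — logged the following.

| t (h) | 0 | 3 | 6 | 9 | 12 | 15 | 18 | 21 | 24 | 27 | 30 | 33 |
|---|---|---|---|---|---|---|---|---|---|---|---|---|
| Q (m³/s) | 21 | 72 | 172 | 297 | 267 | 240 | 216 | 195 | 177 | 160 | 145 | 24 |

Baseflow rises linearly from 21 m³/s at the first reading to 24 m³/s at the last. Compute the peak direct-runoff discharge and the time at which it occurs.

Subtracting baseflow gives direct-runoff ordinates: 0.00, 50.73, 150.45, 275.18, 244.91, 217.64, 193.36, 172.09, 153.82, 136.55, 121.27, 0.00 m³/s.
The maximum is 275.18 m³/s, occurring at the reading for t = 9 h.

Q_p = 275.18 m³/s at t = 9 h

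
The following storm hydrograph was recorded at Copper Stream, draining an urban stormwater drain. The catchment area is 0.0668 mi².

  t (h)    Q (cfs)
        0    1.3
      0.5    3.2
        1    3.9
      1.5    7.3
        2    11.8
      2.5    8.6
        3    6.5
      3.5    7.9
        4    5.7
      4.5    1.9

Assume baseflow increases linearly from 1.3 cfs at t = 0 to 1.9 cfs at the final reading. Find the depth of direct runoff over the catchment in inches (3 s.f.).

d ≈ 0.488 in

Direct runoff: 0.00, 1.83, 2.47, 5.80, 10.23, 6.97, 4.80, 6.13, 3.87, 0.00 cfs; ΣQ_DR = 42.10 cfs.
V = ΣQ_DR · Δt = 42.10 × 1800 s = 75780 ft³.
Over A = 0.0668 mi², depth = V / A = 0.488 in.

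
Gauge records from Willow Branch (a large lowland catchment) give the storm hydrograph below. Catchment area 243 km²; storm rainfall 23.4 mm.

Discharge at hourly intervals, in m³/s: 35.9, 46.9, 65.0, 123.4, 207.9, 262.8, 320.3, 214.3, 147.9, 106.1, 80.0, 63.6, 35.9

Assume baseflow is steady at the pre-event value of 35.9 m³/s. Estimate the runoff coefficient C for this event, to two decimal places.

C ≈ 0.79

ΣQ_DR = 1243 m³/s; V = ΣQ_DR·Δt = 4.476 × 10^6 m³.
Runoff depth d = V / A = 18.42 mm.
C = d / P = 18.42 / 23.4 = 0.79.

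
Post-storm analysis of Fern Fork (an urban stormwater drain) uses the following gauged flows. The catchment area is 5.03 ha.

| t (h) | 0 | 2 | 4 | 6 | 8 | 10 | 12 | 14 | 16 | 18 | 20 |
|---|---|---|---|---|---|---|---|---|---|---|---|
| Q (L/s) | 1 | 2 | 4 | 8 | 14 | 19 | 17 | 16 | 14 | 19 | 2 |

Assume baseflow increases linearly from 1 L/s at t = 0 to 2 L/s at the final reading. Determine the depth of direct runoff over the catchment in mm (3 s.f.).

Direct runoff: 0.00, 0.90, 2.80, 6.70, 12.60, 17.50, 15.40, 14.30, 12.20, 17.10, 0.00 L/s; ΣQ_DR = 99.50 L/s.
V = ΣQ_DR · Δt = 99.50 × 7200 s = 7.164 × 10^5 L.
Over A = 5.03 ha, depth = V / A = 14.2 mm.

d ≈ 14.2 mm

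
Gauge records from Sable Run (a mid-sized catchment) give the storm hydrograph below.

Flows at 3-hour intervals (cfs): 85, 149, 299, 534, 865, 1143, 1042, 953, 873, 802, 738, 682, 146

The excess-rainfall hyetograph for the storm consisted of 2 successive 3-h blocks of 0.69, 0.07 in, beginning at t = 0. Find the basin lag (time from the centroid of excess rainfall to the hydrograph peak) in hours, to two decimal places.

t_L ≈ 13.22 h

Centroid of excess rainfall: t_c = Σ P_i·t̄_i / ΣP_i = 1.7763 h (block centres at 1.5, 4.5 h).
Hydrograph peak occurs at t = 15 h, so basin lag t_L = 15 − 1.7763 = 13.22 h.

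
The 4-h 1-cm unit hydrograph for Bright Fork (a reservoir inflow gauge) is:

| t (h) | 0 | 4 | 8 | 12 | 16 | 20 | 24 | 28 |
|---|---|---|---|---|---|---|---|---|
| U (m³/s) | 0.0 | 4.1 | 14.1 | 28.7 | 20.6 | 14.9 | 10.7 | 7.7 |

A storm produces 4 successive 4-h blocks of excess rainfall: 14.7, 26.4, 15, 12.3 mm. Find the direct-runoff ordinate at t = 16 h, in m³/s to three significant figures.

By discrete convolution, Q_j = Σ (P_i / 10 mm) · U_{j−i}.
At t = 16 h (j=4): Q = (14.7/10)·20.6 + (26.4/10)·28.7 + (15/10)·14.1 + (12.3/10)·4.1 = 132 m³/s.

Q ≈ 132 m³/s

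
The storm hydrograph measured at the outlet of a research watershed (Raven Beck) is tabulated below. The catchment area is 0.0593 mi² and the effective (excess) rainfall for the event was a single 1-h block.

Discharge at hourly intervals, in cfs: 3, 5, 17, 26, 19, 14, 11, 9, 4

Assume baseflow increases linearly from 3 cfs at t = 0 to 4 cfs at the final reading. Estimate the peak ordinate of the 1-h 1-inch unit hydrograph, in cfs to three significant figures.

U_p ≈ 11.3 cfs

Direct runoff: 0.00, 1.88, 13.75, 22.62, 15.50, 10.38, 7.25, 5.12, 0.00 cfs; ΣQ_DR = 76.50 cfs, peak = 22.62 cfs.
Runoff depth d = ΣQ_DR·Δt / A = 76.50 × 3600 / (0.0593 mi²) = 1.999 in.
The 1-inch UH is the DRH scaled by (1 in)/d, so U_p = 22.62 × 1/1.999 = 11.3 cfs.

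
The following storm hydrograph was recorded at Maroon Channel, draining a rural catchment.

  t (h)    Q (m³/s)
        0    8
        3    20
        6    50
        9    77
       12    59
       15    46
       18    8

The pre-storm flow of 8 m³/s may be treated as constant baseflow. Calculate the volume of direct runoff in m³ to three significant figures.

Direct-runoff ordinates (Q − Q_b): 0.0, 12.0, 42.0, 69.0, 51.0, 38.0, 0.0 m³/s.
ΣQ_DR = 212.0 m³/s.
With Δt = 3 h = 10800 s, V = ΣQ_DR · Δt = 212.0 × 10800 = 2.29 × 10^6 m³.

V ≈ 2.29 × 10^6 m³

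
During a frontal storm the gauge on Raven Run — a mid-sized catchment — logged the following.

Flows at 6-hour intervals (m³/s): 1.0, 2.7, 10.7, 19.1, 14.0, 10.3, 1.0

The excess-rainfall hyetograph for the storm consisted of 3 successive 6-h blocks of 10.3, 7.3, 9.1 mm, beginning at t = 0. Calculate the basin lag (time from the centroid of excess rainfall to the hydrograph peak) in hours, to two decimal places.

Centroid of excess rainfall: t_c = Σ P_i·t̄_i / ΣP_i = 8.7303 h (block centres at 3, 9, 15 h).
Hydrograph peak occurs at t = 18 h, so basin lag t_L = 18 − 8.7303 = 9.27 h.

t_L ≈ 9.27 h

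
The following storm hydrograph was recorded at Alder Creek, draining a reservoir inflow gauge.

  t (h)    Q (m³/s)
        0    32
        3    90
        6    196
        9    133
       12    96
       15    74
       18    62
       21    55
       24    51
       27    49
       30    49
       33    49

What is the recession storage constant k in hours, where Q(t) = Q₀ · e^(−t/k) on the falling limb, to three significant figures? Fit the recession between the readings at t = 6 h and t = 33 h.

On the falling limb, Q drops from 196 to 49 m³/s between t = 6 h and t = 33 h (Δt = 27 h).
k = −Δt / ln(Q₂/Q₁) = −27 / ln(49/196) = 19.5 h.

k ≈ 19.5 h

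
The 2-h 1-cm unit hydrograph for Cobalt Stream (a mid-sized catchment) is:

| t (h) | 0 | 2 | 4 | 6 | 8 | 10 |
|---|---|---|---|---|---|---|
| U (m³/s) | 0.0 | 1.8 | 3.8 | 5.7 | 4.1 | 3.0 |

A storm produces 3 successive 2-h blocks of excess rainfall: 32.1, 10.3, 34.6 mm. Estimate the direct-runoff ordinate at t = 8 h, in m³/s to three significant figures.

By discrete convolution, Q_j = Σ (P_i / 10 mm) · U_{j−i}.
At t = 8 h (j=4): Q = (32.1/10)·4.1 + (10.3/10)·5.7 + (34.6/10)·3.8 = 32.2 m³/s.

Q ≈ 32.2 m³/s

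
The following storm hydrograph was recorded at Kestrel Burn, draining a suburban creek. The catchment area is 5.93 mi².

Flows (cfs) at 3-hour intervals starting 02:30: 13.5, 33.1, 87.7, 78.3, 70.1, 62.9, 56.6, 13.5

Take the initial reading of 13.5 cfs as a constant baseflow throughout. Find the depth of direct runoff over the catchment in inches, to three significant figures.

Direct runoff: 0.0, 19.6, 74.2, 64.8, 56.6, 49.4, 43.1, 0.0 cfs; ΣQ_DR = 307.7 cfs.
V = ΣQ_DR · Δt = 307.7 × 10800 s = 3.323 × 10^6 ft³.
Over A = 5.93 mi², depth = V / A = 0.241 in.

d ≈ 0.241 in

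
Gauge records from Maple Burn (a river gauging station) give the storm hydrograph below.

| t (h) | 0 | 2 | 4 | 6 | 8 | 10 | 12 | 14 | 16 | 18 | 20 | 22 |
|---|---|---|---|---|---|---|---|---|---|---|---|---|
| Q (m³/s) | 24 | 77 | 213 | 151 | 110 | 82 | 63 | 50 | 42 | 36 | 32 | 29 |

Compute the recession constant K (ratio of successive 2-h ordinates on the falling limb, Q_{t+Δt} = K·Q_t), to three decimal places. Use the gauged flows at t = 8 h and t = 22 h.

Using the recession-limb readings at t = 8 h and t = 22 h: Q falls from 110 to 29 m³/s over 7 intervals.
K = (Q₂/Q₁)^(1/7) = (29/110)^(1/7) = 0.827.

K ≈ 0.827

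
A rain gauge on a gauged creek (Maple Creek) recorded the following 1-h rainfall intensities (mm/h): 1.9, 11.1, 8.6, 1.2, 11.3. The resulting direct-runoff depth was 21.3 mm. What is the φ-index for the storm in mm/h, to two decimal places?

φ ≈ 3.23 mm/h

Only the 3 blocks with intensity above φ contribute runoff: 11.1, 8.6, 11.3 mm/h.
Σ(I−φ)·Δt = d  ⇒  (11.1+8.6+11.3 − 3φ)·1 = 21.3
φ = (31.00 − 21.3/1) / 3 = 3.23 mm/h.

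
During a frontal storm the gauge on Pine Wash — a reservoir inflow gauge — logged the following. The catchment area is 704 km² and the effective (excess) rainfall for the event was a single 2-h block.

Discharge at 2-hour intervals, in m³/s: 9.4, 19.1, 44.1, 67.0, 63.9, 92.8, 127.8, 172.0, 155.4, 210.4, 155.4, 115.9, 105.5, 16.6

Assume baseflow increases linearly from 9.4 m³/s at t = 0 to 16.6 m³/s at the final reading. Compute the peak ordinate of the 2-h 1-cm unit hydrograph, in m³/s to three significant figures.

Direct runoff: 0.00, 9.15, 33.59, 55.94, 52.28, 80.63, 115.08, 158.72, 141.57, 196.02, 140.46, 100.41, 89.45, 0.00 m³/s; ΣQ_DR = 1173 m³/s, peak = 196.02 m³/s.
Runoff depth d = ΣQ_DR·Δt / A = 1173 × 7200 / (704 km²) = 12.00 mm.
The 1-cm UH is the DRH scaled by (10 mm)/d, so U_p = 196.02 × 10/12.00 = 163 m³/s.

U_p ≈ 163 m³/s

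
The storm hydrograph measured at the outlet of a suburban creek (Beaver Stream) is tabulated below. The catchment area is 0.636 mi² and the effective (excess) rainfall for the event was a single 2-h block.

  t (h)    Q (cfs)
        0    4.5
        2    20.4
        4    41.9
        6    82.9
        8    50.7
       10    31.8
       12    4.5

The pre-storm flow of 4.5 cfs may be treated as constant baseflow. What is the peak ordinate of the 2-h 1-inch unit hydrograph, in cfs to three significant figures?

Direct runoff: 0.0, 15.9, 37.4, 78.4, 46.2, 27.3, 0.0 cfs; ΣQ_DR = 205.2 cfs, peak = 78.4 cfs.
Runoff depth d = ΣQ_DR·Δt / A = 205.2 × 7200 / (0.636 mi²) = 0.9999 in.
The 1-inch UH is the DRH scaled by (1 in)/d, so U_p = 78.4 × 1/0.9999 = 78.4 cfs.

U_p ≈ 78.4 cfs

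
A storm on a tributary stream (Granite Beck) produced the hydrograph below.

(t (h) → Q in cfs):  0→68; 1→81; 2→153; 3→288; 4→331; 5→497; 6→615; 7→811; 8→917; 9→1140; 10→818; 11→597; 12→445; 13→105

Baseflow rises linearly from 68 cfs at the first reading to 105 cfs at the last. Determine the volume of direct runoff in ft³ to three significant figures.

Direct-runoff ordinates (Q − Q_b): 0.00, 10.15, 79.31, 211.46, 251.62, 414.77, 529.92, 723.08, 826.23, 1046.38, 721.54, 497.69, 342.85, 0.00 cfs.
ΣQ_DR = 5655 cfs.
With Δt = 1 h = 3600 s, V = ΣQ_DR · Δt = 5655 × 3600 = 2.04 × 10^7 ft³.

V ≈ 2.04 × 10^7 ft³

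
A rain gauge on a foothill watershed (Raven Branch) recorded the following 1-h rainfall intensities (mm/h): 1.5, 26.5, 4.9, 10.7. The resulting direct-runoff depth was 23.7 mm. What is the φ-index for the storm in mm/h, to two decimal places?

φ ≈ 6.75 mm/h

Only the 2 blocks with intensity above φ contribute runoff: 26.5, 10.7 mm/h.
Σ(I−φ)·Δt = d  ⇒  (26.5+10.7 − 2φ)·1 = 23.7
φ = (37.20 − 23.7/1) / 2 = 6.75 mm/h.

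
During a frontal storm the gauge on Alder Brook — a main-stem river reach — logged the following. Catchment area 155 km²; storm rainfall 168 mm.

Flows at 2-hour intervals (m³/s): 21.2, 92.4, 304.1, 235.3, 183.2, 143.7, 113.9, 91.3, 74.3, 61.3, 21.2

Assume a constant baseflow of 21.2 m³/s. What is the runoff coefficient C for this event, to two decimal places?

ΣQ_DR = 1109 m³/s; V = ΣQ_DR·Δt = 7.983 × 10^6 m³.
Runoff depth d = V / A = 51.50 mm.
C = d / P = 51.50 / 168 = 0.31.

C ≈ 0.31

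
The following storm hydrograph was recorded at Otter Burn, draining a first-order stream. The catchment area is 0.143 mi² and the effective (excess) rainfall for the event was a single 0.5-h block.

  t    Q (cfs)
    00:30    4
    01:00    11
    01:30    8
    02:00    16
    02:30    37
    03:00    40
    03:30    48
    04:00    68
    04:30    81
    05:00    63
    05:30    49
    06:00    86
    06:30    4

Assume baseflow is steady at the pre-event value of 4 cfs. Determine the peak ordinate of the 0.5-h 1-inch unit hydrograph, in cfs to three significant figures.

Direct runoff: 0.0, 7.0, 4.0, 12.0, 33.0, 36.0, 44.0, 64.0, 77.0, 59.0, 45.0, 82.0, 0.0 cfs; ΣQ_DR = 463.0 cfs, peak = 82.0 cfs.
Runoff depth d = ΣQ_DR·Δt / A = 463.0 × 1800 / (0.143 mi²) = 2.509 in.
The 1-inch UH is the DRH scaled by (1 in)/d, so U_p = 82.0 × 1/2.509 = 32.7 cfs.

U_p ≈ 32.7 cfs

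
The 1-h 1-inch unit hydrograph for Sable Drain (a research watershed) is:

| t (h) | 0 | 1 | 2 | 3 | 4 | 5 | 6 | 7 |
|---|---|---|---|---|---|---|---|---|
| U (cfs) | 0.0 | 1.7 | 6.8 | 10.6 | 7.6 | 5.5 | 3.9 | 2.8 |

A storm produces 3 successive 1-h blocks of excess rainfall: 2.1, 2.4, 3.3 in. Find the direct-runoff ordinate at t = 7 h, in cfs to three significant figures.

By discrete convolution, Q_j = Σ (P_i / 1 in) · U_{j−i}.
At t = 7 h (j=7): Q = (2.1/1)·2.8 + (2.4/1)·3.9 + (3.3/1)·5.5 = 33.4 cfs.

Q ≈ 33.4 cfs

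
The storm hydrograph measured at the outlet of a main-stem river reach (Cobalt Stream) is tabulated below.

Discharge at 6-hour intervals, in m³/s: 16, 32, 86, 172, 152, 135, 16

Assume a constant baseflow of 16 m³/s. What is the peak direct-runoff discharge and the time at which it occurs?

Subtracting baseflow gives direct-runoff ordinates: 0.0, 16.0, 70.0, 156.0, 136.0, 119.0, 0.0 m³/s.
The maximum is 156.0 m³/s, occurring at the reading for t = 18 h.

Q_p = 156.0 m³/s at t = 18 h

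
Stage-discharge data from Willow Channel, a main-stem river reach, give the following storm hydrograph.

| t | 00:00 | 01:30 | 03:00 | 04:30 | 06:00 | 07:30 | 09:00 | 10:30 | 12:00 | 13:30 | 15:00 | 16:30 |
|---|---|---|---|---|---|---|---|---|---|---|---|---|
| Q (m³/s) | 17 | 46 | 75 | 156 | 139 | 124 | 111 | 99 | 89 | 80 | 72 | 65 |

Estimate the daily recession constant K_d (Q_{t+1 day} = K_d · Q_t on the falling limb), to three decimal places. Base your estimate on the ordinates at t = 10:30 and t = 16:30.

Between t = 10:30 and t = 16:30 the flow falls from 99 to 65 m³/s over 4×1.5 h = 6 h.
Per-interval ratio K = (65/99)^(1/4) = 0.9002; K_d = K^(24/1.5) = 0.186.

K_d ≈ 0.186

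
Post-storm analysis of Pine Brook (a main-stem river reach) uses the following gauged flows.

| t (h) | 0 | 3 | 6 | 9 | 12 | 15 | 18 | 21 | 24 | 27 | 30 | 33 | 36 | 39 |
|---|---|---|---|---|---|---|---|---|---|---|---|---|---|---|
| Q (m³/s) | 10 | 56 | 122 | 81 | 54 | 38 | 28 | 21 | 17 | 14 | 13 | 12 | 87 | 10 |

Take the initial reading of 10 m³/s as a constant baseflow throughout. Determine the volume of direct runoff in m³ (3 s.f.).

V ≈ 4.57 × 10^6 m³

Direct-runoff ordinates (Q − Q_b): 0.0, 46.0, 112.0, 71.0, 44.0, 28.0, 18.0, 11.0, 7.0, 4.0, 3.0, 2.0, 77.0, 0.0 m³/s.
ΣQ_DR = 423.0 m³/s.
With Δt = 3 h = 10800 s, V = ΣQ_DR · Δt = 423.0 × 10800 = 4.57 × 10^6 m³.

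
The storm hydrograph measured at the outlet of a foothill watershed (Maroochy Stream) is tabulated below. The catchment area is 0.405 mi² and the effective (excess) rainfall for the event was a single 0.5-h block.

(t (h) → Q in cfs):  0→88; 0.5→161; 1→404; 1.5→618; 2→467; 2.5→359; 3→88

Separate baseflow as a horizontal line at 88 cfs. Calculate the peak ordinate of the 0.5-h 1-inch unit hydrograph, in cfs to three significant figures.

Direct runoff: 0.0, 73.0, 316.0, 530.0, 379.0, 271.0, 0.0 cfs; ΣQ_DR = 1569 cfs, peak = 530.0 cfs.
Runoff depth d = ΣQ_DR·Δt / A = 1569 × 1800 / (0.405 mi²) = 3.002 in.
The 1-inch UH is the DRH scaled by (1 in)/d, so U_p = 530.0 × 1/3.002 = 177 cfs.

U_p ≈ 177 cfs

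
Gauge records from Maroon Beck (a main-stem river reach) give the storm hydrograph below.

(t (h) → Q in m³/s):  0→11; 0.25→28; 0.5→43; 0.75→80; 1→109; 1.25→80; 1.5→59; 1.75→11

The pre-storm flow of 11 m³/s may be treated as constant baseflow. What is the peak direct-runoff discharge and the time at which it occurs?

Subtracting baseflow gives direct-runoff ordinates: 0.0, 17.0, 32.0, 69.0, 98.0, 69.0, 48.0, 0.0 m³/s.
The maximum is 98.0 m³/s, occurring at the reading for t = 1 h.

Q_p = 98.0 m³/s at t = 1 h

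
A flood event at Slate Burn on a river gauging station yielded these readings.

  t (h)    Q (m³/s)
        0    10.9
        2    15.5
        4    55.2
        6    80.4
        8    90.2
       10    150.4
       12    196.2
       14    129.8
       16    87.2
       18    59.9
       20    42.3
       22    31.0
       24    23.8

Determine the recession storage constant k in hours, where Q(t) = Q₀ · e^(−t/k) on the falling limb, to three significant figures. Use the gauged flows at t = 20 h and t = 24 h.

k ≈ 6.96 h

On the falling limb, Q drops from 42.3 to 23.8 m³/s between t = 20 h and t = 24 h (Δt = 4 h).
k = −Δt / ln(Q₂/Q₁) = −4 / ln(23.8/42.3) = 6.96 h.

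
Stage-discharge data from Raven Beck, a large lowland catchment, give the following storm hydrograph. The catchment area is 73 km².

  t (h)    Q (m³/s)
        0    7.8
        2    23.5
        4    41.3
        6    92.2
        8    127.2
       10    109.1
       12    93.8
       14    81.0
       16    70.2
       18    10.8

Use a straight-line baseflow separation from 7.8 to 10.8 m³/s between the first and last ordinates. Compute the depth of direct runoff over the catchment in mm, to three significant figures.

d ≈ 55.6 mm

Direct runoff: 0.00, 15.37, 32.83, 83.40, 118.07, 99.63, 84.00, 70.87, 59.73, 0.00 m³/s; ΣQ_DR = 563.9 m³/s.
V = ΣQ_DR · Δt = 563.9 × 7200 s = 4.060 × 10^6 m³.
Over A = 73 km², depth = V / A = 55.6 mm.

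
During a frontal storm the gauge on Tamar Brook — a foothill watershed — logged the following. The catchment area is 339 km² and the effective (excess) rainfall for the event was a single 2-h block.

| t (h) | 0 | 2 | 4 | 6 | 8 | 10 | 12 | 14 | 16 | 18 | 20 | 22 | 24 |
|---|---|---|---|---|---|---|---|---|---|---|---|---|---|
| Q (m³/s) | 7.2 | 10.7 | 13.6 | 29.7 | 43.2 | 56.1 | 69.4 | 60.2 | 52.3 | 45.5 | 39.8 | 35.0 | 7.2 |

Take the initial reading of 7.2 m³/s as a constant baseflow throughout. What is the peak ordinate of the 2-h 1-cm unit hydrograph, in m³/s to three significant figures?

Direct runoff: 0.0, 3.5, 6.4, 22.5, 36.0, 48.9, 62.2, 53.0, 45.1, 38.3, 32.6, 27.8, 0.0 m³/s; ΣQ_DR = 376.3 m³/s, peak = 62.2 m³/s.
Runoff depth d = ΣQ_DR·Δt / A = 376.3 × 7200 / (339 km²) = 7.992 mm.
The 1-cm UH is the DRH scaled by (10 mm)/d, so U_p = 62.2 × 10/7.992 = 77.8 m³/s.

U_p ≈ 77.8 m³/s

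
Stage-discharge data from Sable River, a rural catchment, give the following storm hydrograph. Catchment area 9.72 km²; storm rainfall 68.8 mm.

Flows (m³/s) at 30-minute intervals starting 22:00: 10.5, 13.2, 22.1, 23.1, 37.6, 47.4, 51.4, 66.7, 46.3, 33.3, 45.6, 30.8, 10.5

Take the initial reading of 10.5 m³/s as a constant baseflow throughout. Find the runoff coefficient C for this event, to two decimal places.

ΣQ_DR = 302.0 m³/s; V = ΣQ_DR·Δt = 5.436 × 10^5 m³.
Runoff depth d = V / A = 55.93 mm.
C = d / P = 55.93 / 68.8 = 0.81.

C ≈ 0.81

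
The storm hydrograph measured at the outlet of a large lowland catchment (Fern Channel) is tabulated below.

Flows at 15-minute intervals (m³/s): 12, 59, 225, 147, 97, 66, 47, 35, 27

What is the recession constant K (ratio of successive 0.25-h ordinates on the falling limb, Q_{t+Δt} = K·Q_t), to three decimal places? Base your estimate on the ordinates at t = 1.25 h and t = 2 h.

Using the recession-limb readings at t = 1.25 h and t = 2 h: Q falls from 66 to 27 m³/s over 3 intervals.
K = (Q₂/Q₁)^(1/3) = (27/66)^(1/3) = 0.742.

K ≈ 0.742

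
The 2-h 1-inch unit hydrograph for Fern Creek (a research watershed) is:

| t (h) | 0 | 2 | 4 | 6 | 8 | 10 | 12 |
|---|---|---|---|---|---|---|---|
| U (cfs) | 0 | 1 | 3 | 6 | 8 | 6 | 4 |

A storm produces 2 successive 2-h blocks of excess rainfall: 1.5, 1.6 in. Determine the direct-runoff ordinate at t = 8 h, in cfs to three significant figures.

By discrete convolution, Q_j = Σ (P_i / 1 in) · U_{j−i}.
At t = 8 h (j=4): Q = (1.5/1)·8 + (1.6/1)·6 = 21.6 cfs.

Q ≈ 21.6 cfs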